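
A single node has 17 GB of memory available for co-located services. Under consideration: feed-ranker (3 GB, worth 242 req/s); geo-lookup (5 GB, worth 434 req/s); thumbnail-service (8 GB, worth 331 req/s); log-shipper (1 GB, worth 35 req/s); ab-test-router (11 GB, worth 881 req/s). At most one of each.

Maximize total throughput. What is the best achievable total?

1350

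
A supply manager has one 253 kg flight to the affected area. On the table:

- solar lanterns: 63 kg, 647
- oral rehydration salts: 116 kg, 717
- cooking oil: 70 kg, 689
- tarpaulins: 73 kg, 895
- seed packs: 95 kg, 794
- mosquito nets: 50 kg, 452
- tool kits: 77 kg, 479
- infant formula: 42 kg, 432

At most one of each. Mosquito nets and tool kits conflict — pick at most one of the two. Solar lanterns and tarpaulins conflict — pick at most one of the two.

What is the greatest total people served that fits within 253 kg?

2468

Cooking oil + tarpaulins + mosquito nets + infant formula uses 235 of the 253 kg and totals 2468.
Runner-up cooking oil + tarpaulins + seed packs tops out at 2378.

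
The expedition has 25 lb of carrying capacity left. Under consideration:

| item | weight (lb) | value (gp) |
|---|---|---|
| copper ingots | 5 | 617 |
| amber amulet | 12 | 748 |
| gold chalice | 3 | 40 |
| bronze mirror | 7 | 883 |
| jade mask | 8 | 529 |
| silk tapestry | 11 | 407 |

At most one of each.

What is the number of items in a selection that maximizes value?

3

The maximum value within 25 lb is 2248.
One optimal bundle: copper ingots + amber amulet + bronze mirror (24 lb).
All optima have 3 items.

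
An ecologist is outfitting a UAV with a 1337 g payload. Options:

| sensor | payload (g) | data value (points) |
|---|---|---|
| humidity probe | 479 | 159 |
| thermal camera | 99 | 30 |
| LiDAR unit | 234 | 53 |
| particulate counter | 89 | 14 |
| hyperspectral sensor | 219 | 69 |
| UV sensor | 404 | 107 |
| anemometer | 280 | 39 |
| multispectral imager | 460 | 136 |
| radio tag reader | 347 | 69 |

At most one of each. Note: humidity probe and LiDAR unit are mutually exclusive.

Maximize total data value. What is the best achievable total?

394

Density check — humidity probe 0.33, hyperspectral sensor 0.32, thermal camera 0.30, multispectral imager 0.30 are the best per g.
The ratio ordering already packs tightly: humidity probe + thermal camera + hyperspectral sensor + multispectral imager, 1257 g, 394.
Nothing else feasible within 1337 g beats 394.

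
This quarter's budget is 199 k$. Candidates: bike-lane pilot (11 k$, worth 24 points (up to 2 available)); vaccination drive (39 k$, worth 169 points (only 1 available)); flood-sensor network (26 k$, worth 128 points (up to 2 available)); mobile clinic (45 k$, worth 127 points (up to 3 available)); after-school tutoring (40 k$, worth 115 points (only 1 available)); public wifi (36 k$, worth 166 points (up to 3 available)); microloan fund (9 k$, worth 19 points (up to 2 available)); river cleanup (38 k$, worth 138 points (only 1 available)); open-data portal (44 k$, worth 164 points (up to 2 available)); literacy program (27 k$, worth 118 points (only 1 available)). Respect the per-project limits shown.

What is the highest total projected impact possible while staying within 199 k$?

923

By projected impact per k$: flood-sensor network 4.92, public wifi 4.61, literacy program 4.37, vaccination drive 4.33 lead.
A density-first pass picks bike-lane pilot + 2×flood-sensor network + 3×public wifi + literacy program — 896 at 198 k$.
The 38 k$ tied up in bike-lane pilot and literacy program is better spent on vaccination drive — total rises to 923 (199 k$).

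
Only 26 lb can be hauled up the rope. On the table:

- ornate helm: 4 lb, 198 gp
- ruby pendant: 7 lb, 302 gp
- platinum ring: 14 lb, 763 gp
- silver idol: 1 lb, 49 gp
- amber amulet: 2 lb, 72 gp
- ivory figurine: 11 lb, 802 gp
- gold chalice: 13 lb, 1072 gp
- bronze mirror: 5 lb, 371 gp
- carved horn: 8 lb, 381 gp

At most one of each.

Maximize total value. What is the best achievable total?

1946

Greedy by ratio would take ornate helm + silver idol + amber amulet + gold chalice + bronze mirror: 25 lb used, total 1762.
Dropping ornate helm and silver idol and bronze mirror frees 10 lb; slotting in ivory figurine (11 lb) lifts the total to 1946 at 26 lb.
An exhaustive check of the 512 subsets confirms 1946.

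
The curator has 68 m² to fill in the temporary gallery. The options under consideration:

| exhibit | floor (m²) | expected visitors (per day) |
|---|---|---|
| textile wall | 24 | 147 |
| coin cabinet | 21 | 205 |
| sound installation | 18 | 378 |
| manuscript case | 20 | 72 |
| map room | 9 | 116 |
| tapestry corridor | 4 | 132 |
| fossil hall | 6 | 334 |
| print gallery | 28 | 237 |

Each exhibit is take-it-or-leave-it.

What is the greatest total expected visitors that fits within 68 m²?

1197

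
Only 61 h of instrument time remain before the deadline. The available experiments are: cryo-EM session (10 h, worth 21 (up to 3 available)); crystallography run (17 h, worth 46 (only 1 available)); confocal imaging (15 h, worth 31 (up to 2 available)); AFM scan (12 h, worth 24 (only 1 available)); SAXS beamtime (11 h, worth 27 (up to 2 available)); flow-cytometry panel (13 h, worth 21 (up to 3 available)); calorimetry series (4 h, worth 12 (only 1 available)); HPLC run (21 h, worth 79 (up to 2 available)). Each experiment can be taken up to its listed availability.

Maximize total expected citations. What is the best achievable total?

204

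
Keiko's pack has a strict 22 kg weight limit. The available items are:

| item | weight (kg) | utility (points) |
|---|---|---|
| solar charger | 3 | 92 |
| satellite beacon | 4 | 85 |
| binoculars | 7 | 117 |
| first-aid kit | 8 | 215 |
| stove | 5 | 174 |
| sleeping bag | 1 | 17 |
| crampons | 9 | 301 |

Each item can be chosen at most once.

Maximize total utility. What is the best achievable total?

690

Greedy by ratio would take solar charger + satellite beacon + stove + sleeping bag + crampons: 22 kg used, total 669.
Replace solar charger and satellite beacon and sleeping bag with first-aid kit: the trade gains 21 net, giving 690 at 22 kg.
Next best is solar charger + satellite beacon + stove + sleeping bag + crampons at 669 (22 kg) — short by 21.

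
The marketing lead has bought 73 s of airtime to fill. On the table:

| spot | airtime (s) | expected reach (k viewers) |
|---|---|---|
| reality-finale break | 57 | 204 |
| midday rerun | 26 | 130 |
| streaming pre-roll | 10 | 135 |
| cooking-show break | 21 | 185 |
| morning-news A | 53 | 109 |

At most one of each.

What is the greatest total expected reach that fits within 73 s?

450

Midday rerun + streaming pre-roll + cooking-show break uses 57 of the 73 s and totals 450.
Every other selection either busts 73 s or fails to beat 450.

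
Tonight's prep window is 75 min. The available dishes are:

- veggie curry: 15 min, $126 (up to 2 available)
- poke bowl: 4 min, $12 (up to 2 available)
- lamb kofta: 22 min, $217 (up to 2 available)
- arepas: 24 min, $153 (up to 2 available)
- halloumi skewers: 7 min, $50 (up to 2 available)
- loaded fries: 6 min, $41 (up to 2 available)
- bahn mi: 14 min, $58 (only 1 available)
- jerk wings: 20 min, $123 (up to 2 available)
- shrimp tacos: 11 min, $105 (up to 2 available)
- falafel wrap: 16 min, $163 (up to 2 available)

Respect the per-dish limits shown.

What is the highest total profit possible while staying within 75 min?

723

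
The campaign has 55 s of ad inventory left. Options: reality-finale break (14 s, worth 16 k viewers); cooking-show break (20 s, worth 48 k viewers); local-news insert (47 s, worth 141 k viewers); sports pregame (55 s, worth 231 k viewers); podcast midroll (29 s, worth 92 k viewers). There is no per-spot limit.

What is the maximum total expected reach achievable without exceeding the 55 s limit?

Taking sports pregame: 55 s used, 231 in expected reach.
That's the maximum — no swap from here does better than 231.

231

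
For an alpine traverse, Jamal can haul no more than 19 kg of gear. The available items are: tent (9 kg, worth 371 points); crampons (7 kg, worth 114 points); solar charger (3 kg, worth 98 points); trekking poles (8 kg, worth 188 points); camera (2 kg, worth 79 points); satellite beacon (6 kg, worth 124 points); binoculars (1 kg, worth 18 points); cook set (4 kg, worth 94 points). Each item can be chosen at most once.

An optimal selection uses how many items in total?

The maximum utility within 19 kg is 660.
One optimal bundle: tent + solar charger + camera + binoculars + cook set (19 kg).
All optima have 5 items.

5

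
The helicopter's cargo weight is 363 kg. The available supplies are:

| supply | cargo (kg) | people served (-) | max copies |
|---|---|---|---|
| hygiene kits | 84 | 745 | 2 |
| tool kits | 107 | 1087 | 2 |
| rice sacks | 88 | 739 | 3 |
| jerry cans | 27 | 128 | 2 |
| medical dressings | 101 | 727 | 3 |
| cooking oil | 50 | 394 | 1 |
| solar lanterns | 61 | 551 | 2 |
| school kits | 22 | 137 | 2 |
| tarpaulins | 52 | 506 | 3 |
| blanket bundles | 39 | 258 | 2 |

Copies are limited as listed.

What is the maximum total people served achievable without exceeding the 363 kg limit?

3470

A density-first pass picks 2×tool kits + 2×tarpaulins + blanket bundles — 3444 at 357 kg.
Replace 2×tarpaulins and blanket bundles with hygiene kits + solar lanterns: the trade gains 26 net, giving 3470 at 359 kg.
Nothing else within 363 kg beats 3470.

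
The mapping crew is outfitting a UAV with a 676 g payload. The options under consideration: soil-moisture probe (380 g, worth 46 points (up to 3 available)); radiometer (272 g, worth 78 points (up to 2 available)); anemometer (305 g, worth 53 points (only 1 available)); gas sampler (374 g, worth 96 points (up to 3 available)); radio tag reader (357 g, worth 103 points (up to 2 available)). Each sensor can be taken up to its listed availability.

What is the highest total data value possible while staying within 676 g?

181

The ratio ordering already packs tightly: radiometer + radio tag reader, 629 g, 181.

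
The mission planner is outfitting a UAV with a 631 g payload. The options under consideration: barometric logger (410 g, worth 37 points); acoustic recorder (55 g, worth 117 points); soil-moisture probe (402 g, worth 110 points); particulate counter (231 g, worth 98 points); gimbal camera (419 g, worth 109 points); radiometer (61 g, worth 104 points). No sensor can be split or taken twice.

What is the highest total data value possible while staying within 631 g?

331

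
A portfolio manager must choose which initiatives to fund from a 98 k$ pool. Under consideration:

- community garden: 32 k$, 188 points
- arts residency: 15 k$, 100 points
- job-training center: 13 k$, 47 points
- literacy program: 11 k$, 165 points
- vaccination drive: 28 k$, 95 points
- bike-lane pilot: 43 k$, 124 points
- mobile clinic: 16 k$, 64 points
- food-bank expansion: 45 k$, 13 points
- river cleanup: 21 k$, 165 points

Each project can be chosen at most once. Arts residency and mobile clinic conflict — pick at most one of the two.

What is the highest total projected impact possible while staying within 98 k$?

By projected impact per k$: literacy program 15.00, river cleanup 7.86, arts residency 6.67, community garden 5.88 lead.
Community garden + arts residency + job-training center + literacy program + river cleanup uses 92 of the 98 k$ and totals 665.
Every other selection either busts 98 k$ or breaks a pairing rule or fails to beat 665.

665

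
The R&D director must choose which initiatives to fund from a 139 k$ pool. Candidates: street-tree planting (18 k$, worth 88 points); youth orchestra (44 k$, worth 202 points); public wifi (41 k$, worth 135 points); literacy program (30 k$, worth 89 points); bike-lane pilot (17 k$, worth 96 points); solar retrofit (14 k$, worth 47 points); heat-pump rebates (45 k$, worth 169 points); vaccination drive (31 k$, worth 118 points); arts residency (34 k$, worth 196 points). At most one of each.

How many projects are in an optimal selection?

The maximum projected impact within 139 k$ is 630.
youth orchestra + literacy program + bike-lane pilot + solar retrofit + arts residency hits 630 at 139 k$.
Every optimal selection uses 5 projects.

5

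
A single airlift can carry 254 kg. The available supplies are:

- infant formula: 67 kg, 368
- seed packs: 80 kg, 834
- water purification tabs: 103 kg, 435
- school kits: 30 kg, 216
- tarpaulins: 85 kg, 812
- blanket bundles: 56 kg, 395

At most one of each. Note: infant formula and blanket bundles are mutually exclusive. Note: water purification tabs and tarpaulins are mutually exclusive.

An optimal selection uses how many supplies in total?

Optimal total is 2257.
seed packs + school kits + tarpaulins + blanket bundles hits 2257 at 251 kg.
All optima have 4 supplies.

4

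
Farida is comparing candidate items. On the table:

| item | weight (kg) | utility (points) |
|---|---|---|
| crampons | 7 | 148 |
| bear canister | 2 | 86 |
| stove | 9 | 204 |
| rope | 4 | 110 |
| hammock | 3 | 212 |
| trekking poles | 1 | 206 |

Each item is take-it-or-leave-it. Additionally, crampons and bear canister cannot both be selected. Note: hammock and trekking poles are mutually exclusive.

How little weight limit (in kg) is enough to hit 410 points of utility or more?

10

Look for the lowest-weight combination reaching 410.
stove + trekking poles: 410 utility at 10 kg.
No combination under 10 kg hits 410.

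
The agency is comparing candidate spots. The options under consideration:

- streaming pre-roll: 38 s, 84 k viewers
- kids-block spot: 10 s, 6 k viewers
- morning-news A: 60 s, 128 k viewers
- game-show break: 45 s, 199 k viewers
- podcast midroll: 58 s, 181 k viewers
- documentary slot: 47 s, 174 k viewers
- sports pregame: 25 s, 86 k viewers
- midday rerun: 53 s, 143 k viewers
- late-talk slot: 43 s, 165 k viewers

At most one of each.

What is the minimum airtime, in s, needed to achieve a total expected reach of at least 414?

113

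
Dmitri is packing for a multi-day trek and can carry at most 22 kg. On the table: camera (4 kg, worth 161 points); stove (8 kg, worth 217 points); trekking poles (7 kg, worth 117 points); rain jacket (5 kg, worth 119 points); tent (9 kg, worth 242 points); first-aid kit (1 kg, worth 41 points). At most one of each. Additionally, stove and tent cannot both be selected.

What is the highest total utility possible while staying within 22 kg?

By utility per kg: first-aid kit 41.00, camera 40.25, stove 27.12 lead.
Best packing: camera + rain jacket + tent + first-aid kit — 19 kg, 563 total.

563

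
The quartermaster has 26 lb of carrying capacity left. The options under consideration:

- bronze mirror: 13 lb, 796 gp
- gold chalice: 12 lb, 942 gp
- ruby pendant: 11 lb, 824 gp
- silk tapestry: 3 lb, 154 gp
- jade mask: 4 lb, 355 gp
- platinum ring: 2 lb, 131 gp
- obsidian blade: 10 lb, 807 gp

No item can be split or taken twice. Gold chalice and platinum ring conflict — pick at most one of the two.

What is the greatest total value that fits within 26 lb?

2104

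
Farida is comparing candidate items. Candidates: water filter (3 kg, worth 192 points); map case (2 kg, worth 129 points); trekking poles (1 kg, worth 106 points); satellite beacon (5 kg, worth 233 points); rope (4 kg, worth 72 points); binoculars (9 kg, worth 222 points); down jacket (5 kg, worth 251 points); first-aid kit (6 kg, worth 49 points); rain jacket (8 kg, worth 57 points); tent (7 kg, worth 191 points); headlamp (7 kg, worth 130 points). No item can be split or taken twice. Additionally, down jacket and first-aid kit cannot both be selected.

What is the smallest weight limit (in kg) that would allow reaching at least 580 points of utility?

Look for the lowest-weight combination reaching 580.
Taking water filter + map case + trekking poles + satellite beacon gives 660 (≥ 580) for 11 kg.
Any bundle with less than 11 kg falls short of 580.

11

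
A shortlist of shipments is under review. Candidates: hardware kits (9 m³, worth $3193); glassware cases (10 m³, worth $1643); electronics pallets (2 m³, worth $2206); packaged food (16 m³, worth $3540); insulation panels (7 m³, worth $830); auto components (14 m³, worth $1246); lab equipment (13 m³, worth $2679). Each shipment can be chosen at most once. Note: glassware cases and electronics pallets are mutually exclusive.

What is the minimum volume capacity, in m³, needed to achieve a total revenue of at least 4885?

11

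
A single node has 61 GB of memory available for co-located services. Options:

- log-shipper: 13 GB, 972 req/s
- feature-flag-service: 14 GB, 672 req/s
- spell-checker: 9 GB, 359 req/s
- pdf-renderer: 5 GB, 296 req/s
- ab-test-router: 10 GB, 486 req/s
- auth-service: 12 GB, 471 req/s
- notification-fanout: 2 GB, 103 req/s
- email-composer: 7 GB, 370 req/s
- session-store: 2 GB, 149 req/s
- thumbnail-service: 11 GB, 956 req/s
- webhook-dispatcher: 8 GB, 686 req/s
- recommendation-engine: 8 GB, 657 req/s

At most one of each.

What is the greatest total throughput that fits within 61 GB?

4388

The ratio heuristic lands on log-shipper + pdf-renderer + notification-fanout + email-composer + session-store + thumbnail-service + webhook-dispatcher + recommendation-engine (4189) but leaves 5 GB idle.
Dropping notification-fanout and email-composer frees 9 GB; slotting in feature-flag-service (14 GB) lifts the total to 4388 at 61 GB.
Nothing else within 61 GB beats 4388.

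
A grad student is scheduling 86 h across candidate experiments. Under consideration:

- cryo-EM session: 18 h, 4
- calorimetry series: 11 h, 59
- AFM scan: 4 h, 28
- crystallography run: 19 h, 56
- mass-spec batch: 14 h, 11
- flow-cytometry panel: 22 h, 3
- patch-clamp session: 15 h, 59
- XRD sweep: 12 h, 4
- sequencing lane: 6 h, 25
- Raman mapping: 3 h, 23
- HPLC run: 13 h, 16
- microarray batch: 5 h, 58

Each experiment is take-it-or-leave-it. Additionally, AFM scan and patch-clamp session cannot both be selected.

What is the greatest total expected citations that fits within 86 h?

307

Calorimetry series + crystallography run + mass-spec batch + patch-clamp session + sequencing lane + Raman mapping + HPLC run + microarray batch uses 86 of the 86 h and totals 307.
Runner-up calorimetry series + crystallography run + patch-clamp session + XRD sweep + sequencing lane + Raman mapping + HPLC run + microarray batch tops out at 300.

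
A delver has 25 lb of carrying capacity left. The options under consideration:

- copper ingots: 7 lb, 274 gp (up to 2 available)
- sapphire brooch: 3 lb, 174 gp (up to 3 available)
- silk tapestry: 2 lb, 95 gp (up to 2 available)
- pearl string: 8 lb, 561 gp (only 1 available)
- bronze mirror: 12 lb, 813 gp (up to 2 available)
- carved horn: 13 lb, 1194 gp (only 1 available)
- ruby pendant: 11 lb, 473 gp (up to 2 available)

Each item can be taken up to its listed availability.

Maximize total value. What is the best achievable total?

Ranking by ratio (value/lb): carved horn 91.85, pearl string 70.12, bronze mirror 67.75.
Filling by ratio: sapphire brooch + pearl string + carved horn for 1929, with 1 lb left unused.
The 11 lb tied up in sapphire brooch and pearl string is better spent on bronze mirror — total rises to 2007 (25 lb).

2007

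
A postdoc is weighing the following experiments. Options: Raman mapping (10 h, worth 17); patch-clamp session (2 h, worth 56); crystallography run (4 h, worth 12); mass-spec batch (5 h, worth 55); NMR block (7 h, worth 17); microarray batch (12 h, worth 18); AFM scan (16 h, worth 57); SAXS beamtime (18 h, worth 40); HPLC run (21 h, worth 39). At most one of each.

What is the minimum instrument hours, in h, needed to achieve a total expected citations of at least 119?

Need the lightest bundle worth ≥ 119.
patch-clamp session + crystallography run + mass-spec batch: 123 expected citations at 11 h.
Any bundle with less than 11 h falls short of 119.

11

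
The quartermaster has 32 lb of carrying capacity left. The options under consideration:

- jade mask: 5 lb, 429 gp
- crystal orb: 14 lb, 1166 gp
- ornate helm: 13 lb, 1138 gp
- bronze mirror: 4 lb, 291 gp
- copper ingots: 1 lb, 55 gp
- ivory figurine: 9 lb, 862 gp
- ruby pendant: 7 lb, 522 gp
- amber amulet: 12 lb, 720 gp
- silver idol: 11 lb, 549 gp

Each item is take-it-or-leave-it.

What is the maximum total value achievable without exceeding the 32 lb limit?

2775

The ratio ordering already packs tightly: jade mask + ornate helm + bronze mirror + copper ingots + ivory figurine, 32 lb, 2775.
Runner-up jade mask + crystal orb + bronze mirror + ivory figurine tops out at 2748.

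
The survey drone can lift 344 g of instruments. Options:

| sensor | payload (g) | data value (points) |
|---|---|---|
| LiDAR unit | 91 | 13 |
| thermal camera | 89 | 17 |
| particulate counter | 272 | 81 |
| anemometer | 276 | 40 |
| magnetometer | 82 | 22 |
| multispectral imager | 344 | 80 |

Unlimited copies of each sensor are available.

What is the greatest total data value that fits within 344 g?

88

By data value per g: particulate counter 0.30, magnetometer 0.27, multispectral imager 0.23 lead.
A density-first pass picks particulate counter — 81 at 272 g.
Replace particulate counter with 4×magnetometer: the trade gains 7 net, giving 88 at 328 g.
Every other selection either busts 344 g or fails to beat 88.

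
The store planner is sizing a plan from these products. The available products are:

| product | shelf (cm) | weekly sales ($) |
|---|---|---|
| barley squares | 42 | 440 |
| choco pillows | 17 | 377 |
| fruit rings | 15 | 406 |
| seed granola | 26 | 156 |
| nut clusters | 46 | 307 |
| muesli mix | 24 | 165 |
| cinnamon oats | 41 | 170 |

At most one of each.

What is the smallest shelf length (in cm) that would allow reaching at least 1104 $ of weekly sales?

74

Look for the lowest-shelf combination reaching 1104.
barley squares + choco pillows + fruit rings reaches 1223 using 74 cm.
Below 74 cm the best achievable stays under 1104.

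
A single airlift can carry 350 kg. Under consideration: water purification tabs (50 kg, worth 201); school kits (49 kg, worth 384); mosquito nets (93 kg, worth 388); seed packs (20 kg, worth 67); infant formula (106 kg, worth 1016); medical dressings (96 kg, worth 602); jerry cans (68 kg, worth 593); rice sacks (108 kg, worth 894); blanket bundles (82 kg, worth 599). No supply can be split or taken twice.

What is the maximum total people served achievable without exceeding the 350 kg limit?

2893

A density-first pass picks school kits + infant formula + jerry cans + rice sacks — 2887 at 331 kg.
Replace jerry cans with blanket bundles: the trade gains 6 net, giving 2893 at 345 kg.
No other feasible combination exceeds 2893.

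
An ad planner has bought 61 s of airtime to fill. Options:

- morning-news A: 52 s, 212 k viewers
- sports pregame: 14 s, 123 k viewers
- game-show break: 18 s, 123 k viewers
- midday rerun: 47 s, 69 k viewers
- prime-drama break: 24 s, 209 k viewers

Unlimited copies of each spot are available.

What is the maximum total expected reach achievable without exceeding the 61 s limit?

Taking 4×sports pregame: 56 s used, 492 in expected reach.
Nothing else within 61 s beats 492.

492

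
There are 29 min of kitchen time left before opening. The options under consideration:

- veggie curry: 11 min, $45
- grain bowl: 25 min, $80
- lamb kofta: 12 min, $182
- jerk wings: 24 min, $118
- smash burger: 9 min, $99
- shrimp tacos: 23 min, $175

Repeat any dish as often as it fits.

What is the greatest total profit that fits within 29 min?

364

Best packing: 2×lamb kofta — 24 min, 364 total.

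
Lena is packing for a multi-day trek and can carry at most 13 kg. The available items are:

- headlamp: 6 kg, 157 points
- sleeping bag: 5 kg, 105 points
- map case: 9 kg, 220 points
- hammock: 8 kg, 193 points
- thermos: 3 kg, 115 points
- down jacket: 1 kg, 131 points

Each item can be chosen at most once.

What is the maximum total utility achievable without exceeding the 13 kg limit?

466

Taking the top-ratio items first gives headlamp + thermos + down jacket for 403 (10 kg).
The 6 kg tied up in headlamp is better spent on map case — total rises to 466 (13 kg).
Next best is hammock + thermos + down jacket at 439 (12 kg) — short by 27.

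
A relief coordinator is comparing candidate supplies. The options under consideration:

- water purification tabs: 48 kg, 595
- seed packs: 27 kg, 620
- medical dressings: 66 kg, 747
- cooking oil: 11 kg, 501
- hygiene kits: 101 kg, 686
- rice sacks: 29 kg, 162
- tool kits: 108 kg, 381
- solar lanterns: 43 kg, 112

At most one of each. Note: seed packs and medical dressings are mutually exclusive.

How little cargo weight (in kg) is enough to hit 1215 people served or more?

67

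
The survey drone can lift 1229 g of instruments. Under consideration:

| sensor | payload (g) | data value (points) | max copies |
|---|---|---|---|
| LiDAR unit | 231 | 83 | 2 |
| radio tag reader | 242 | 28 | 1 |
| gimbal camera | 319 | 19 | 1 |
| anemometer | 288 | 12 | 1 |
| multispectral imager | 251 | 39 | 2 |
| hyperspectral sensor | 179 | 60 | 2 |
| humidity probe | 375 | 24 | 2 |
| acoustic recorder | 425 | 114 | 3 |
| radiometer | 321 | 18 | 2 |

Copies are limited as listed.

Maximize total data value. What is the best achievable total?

348

The ratio heuristic lands on 2×LiDAR unit + multispectral imager + 2×hyperspectral sensor (325) but leaves 158 g idle.
The 713 g tied up in 2×LiDAR unit and multispectral imager is better spent on 2×acoustic recorder — total rises to 348 (1208 g).
The spare 21 g is too small for any remaining sensor, and no exchange beats 348.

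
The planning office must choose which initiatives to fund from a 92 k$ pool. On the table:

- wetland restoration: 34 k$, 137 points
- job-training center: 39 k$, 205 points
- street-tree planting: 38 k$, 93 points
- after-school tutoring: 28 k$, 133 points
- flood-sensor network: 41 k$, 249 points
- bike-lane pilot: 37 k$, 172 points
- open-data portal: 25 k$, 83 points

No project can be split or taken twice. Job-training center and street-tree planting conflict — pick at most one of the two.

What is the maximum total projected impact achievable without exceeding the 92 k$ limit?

The ratio ordering already packs tightly: job-training center + flood-sensor network, 80 k$, 454.
Next best is flood-sensor network + bike-lane pilot at 421 (78 k$) — short by 33.

454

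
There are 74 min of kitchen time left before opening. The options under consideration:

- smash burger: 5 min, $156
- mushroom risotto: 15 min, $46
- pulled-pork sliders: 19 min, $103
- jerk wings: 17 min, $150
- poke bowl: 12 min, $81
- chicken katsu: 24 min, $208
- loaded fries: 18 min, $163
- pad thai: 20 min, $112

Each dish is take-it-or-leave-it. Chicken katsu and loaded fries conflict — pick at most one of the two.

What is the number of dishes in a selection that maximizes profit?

5

Optimal total is 662.
For example smash burger + jerk wings + poke bowl + loaded fries + pad thai achieves it, using 72 min.
Any selection reaching 662 contains exactly 5 dishes.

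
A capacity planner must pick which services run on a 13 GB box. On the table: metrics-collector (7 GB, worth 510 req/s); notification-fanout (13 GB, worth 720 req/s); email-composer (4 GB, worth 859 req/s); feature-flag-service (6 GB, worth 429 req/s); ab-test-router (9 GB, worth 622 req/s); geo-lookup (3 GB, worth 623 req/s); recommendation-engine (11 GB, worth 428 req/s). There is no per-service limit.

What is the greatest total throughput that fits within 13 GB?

2728

Taking the top-ratio services first gives 3×email-composer for 2577 (12 GB).
Dropping 2×email-composer frees 8 GB; slotting in 3×geo-lookup (9 GB) lifts the total to 2728 at 13 GB.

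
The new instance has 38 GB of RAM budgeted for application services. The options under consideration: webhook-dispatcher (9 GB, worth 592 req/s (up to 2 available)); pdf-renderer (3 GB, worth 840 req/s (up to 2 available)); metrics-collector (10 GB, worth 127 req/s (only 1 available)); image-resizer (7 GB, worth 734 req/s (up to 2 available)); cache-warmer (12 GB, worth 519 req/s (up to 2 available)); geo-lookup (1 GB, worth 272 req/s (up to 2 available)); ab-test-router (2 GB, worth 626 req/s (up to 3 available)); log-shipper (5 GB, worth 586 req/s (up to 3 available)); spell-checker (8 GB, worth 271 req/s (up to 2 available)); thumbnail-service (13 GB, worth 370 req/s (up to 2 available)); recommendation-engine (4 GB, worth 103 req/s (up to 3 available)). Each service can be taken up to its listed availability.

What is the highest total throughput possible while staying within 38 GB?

Filling by ratio: 2×pdf-renderer + image-resizer + 2×geo-lookup + 3×ab-test-router + 3×log-shipper for 6594, with 2 GB left unused.
The 5 GB tied up in log-shipper is better spent on image-resizer — total rises to 6742 (38 GB).
That's the maximum — no swap from here does better than 6742.

6742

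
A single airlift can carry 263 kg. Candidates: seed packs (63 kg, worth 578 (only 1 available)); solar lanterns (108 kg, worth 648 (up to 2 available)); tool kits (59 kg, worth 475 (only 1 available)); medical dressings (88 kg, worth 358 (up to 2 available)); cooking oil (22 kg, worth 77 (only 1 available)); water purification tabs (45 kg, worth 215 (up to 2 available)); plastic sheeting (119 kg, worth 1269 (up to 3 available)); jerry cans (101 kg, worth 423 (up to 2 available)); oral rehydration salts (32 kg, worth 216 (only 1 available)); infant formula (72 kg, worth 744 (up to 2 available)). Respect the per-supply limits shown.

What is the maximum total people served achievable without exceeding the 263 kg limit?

2757

The ratio heuristic lands on cooking oil + 2×plastic sheeting (2615) but leaves 3 kg idle.
Replace cooking oil and plastic sheeting with 2×infant formula: the trade gains 142 net, giving 2757 at 263 kg.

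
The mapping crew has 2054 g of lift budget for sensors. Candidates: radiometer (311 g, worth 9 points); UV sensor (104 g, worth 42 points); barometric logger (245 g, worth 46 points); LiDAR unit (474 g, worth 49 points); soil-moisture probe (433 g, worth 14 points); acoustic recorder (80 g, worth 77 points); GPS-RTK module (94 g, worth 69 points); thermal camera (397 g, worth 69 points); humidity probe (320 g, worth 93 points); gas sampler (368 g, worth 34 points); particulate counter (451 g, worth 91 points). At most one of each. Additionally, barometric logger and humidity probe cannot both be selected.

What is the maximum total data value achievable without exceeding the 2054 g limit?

490

Taking UV sensor + LiDAR unit + acoustic recorder + GPS-RTK module + thermal camera + humidity probe + particulate counter: 1920 g used, 490 in data value.
Nothing else feasible within 2054 g beats 490.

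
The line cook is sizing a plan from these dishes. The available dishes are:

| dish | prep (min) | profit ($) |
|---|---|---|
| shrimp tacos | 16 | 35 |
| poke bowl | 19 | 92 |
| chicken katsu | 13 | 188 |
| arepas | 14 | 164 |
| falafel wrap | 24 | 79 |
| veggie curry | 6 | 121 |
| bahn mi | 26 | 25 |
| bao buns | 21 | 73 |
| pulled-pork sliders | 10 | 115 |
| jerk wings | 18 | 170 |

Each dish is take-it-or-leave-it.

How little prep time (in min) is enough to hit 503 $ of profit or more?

Need the lightest bundle worth ≥ 503.
chicken katsu + arepas + veggie curry + pulled-pork sliders reaches 588 using 43 min.
Any bundle with less than 43 min falls short of 503.

43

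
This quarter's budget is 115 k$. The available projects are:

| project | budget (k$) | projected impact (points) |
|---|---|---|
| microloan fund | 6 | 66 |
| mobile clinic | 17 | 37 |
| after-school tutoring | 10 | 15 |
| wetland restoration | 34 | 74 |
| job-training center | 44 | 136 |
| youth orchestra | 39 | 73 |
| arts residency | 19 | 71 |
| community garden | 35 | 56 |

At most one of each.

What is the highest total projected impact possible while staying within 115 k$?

362

Ranking by ratio (projected impact/k$): microloan fund 11.00, arts residency 3.74, job-training center 3.09, mobile clinic 2.18.
The ratio heuristic lands on microloan fund + mobile clinic + after-school tutoring + job-training center + arts residency (325) but leaves 19 k$ idle.
Dropping mobile clinic frees 17 k$; slotting in wetland restoration (34 k$) lifts the total to 362 at 113 k$.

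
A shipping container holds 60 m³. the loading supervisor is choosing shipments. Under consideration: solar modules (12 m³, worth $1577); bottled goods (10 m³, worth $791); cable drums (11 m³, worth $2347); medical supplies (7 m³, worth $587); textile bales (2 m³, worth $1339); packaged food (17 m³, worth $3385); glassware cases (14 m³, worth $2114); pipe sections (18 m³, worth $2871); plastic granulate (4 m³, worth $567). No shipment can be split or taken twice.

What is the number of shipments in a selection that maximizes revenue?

5

Optimal total is 11519.
One optimal bundle: solar modules + cable drums + textile bales + packaged food + pipe sections (60 m³).
Any selection reaching 11519 contains exactly 5 shipments.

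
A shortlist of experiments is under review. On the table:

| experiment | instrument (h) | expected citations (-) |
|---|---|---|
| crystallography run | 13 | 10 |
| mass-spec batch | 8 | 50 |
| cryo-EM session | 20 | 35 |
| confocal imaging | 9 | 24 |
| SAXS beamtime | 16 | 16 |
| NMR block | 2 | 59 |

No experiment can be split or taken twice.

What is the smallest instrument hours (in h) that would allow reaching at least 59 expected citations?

2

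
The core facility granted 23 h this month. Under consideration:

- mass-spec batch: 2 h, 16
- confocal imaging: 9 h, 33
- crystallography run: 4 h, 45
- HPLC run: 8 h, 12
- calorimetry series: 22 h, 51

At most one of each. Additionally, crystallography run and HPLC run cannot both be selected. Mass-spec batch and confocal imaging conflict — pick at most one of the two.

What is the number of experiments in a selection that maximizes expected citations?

Optimal total is 78.
confocal imaging + crystallography run hits 78 at 13 h.
Every optimal selection uses 2 experiments.

2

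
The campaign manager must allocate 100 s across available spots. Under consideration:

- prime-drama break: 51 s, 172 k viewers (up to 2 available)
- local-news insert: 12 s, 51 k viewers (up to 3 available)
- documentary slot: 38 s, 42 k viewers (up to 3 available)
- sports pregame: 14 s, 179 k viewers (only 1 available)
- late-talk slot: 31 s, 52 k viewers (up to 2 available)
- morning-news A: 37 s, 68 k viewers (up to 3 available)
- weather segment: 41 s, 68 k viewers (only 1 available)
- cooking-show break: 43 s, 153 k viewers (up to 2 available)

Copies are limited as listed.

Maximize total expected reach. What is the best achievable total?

Best packing: sports pregame + 2×cooking-show break — 100 s, 485 total.
Every other selection either busts 100 s or exceeds an availability limit or fails to beat 485.

485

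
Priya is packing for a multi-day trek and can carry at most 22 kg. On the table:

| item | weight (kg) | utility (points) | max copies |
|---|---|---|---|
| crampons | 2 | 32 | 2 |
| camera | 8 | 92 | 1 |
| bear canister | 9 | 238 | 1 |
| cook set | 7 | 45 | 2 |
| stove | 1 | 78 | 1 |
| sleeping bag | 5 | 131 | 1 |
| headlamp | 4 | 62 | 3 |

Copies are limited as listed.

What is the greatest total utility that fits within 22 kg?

541

Ranking by ratio (utility/kg): stove 78.00, bear canister 26.44, sleeping bag 26.20.
A density-first pass picks 2×crampons + bear canister + stove + sleeping bag — 511 at 19 kg.
The 2 kg tied up in crampons is better spent on headlamp — total rises to 541 (21 kg).
No other feasible combination exceeds 541.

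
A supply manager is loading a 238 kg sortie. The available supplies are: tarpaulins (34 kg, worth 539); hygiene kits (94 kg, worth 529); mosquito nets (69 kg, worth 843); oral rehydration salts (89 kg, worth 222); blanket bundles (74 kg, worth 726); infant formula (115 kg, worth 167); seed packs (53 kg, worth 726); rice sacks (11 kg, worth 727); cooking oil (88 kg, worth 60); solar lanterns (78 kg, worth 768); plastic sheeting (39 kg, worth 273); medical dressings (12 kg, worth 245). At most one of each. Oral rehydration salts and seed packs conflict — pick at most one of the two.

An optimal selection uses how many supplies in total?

6

Best achievable people served is 3353.
tarpaulins + mosquito nets + seed packs + rice sacks + plastic sheeting + medical dressings hits 3353 at 218 kg.
Every optimal selection uses 6 supplies.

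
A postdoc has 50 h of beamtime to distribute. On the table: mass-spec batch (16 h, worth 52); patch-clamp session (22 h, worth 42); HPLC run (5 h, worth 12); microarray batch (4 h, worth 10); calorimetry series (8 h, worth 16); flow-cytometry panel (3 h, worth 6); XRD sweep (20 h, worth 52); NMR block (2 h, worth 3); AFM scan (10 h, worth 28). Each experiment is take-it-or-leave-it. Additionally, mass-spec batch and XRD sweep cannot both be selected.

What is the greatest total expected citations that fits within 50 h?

Best packing: mass-spec batch + HPLC run + microarray batch + calorimetry series + flow-cytometry panel + NMR block + AFM scan — 48 h, 127 total.

127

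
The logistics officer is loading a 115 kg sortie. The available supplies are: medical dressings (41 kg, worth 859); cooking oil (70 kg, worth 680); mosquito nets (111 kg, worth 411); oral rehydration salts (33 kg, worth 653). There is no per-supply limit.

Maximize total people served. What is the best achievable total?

2371

By people served per kg: medical dressings 20.95, oral rehydration salts 19.79, cooking oil 9.71 lead.
Best packing: 2×medical dressings + oral rehydration salts — 115 kg, 2371 total.
No other feasible combination exceeds 2371.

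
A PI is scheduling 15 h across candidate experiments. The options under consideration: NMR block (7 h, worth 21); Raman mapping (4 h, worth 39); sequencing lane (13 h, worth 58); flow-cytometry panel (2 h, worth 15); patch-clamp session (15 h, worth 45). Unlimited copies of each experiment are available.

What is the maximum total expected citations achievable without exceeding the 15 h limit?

Density check — Raman mapping 9.75, flow-cytometry panel 7.50, sequencing lane 4.46, NMR block 3.00 are the best per h.
The ratio ordering already packs tightly: 3×Raman mapping + flow-cytometry panel, 14 h, 132.
The spare 1 h is too small for any remaining experiment, and no exchange beats 132.

132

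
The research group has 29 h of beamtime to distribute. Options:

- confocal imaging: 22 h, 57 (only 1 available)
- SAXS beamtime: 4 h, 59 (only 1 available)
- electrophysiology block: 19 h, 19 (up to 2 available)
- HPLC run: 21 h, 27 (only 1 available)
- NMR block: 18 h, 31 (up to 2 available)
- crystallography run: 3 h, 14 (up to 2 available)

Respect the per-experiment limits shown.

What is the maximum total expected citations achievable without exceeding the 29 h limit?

130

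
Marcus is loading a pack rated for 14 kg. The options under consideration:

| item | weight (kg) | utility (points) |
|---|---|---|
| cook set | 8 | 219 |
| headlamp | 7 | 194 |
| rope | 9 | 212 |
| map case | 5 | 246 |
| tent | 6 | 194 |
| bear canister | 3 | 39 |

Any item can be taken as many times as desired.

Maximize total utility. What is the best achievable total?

531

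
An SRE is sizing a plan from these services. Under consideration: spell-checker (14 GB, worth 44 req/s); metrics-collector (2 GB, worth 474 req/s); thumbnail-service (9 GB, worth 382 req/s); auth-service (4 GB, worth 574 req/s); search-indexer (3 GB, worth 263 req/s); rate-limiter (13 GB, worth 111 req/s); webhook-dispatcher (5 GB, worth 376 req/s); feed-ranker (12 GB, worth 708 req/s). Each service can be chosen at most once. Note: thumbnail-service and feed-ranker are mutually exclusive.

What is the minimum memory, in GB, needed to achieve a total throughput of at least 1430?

Look for the lowest-memory combination reaching 1430.
metrics-collector + auth-service + search-indexer + webhook-dispatcher reaches 1687 using 14 GB.
Any bundle with less than 14 GB falls short of 1430.

14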